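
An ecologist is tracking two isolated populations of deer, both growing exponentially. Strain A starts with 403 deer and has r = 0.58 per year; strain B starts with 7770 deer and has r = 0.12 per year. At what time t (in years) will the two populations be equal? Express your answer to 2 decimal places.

6.43 years

Set 403·e^(0.58t) = 7770·e^(0.12t).
e^((0.58 − 0.12)t) = 7770/403 → e^(0.46·t) = 19.28.
0.46·t = ln(19.28) = 2.9591, so t = 2.9591/0.46 = 6.4328.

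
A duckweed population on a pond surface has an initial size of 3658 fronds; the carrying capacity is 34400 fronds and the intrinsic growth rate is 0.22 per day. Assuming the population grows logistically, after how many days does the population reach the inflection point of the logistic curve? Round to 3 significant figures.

9.68 days

Logistic growth is fastest at N = K/2 = 17200.
A = (K − N₀)/N₀ = 8.404. Set K/(1 + A·e^(−rt)) = K/2 → A·e^(−rt) = 1.
e^(−0.22t) = 1/8.404 = 0.11899, so t = ln(8.404)/0.22 = 2.1287/0.22 = 9.676.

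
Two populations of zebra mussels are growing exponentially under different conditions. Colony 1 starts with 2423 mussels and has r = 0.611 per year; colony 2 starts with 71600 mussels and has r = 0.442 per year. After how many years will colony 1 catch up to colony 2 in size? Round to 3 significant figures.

20.0 years

Set 2423·e^(0.611t) = 71600·e^(0.442t).
e^((0.611 − 0.442)t) = 71600/2423 → e^(0.169·t) = 29.55.
0.169·t = ln(29.55) = 3.3861, so t = 3.3861/0.169 = 20.036.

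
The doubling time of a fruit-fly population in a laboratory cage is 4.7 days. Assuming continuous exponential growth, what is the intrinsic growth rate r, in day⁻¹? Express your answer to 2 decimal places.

r = ln(2)/t_d = 0.6931/4.7 = 0.14748.

0.15 per day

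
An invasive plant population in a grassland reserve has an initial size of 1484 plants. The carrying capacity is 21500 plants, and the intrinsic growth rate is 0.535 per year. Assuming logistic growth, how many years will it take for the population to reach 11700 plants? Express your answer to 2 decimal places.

5.19 years

A = (K − N₀)/N₀ = (21500 − 1484)/1484 = 13.488.
Solve 21500/(1 + 13.488·e^(−0.535t)) = 11700: 1 + 13.488·e^(−0.535t) = 1.8376, so e^(−0.535t) = 0.0621007.
−0.535·t = ln(0.0621007) = -2.779, so t = 2.779/0.535 = 5.1944.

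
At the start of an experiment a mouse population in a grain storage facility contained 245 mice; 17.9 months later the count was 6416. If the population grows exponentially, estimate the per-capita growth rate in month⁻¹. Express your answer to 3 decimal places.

0.182 per month

From N(t) = N₀·e^(rt): e^(r·17.9) = 6416/245 = 26.188.
r·17.9 = ln(26.188) = 3.2653, so r = 3.2653/17.9 = 0.18242.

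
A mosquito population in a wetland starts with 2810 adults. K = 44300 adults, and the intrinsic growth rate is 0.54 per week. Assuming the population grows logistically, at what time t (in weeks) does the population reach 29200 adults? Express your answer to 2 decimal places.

6.21 weeks

A = (K − N₀)/N₀ = (44300 − 2810)/2810 = 14.765.
Solve 44300/(1 + 14.765·e^(−0.54t)) = 29200: 1 + 14.765·e^(−0.54t) = 1.5171, so e^(−0.54t) = 0.0350233.
−0.54·t = ln(0.0350233) = -3.3517, so t = 3.3517/0.54 = 6.2069.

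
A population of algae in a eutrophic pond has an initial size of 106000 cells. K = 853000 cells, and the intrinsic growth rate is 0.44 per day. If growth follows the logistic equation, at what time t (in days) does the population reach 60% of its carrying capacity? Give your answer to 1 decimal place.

A = (K − N₀)/N₀ = (853000 − 106000)/106000 = 7.0472.
Solve 853000/(1 + 7.0472·e^(−0.44t)) = 511800: 1 + 7.0472·e^(−0.44t) = 1.6667, so e^(−0.44t) = 0.0946006.
−0.44·t = ln(0.0946006) = -2.3581, so t = 2.3581/0.44 = 5.3593.

5.4 days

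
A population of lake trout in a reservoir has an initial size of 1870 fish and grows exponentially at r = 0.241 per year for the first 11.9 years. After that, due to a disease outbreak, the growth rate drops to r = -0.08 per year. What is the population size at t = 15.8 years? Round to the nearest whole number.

24091 fish

Phase 1: N(11.9) = 1870·e^(0.241×11.9) = 1870·e^2.868 = 32912.
Phase 2 runs for 15.8 − 11.9 = 3.9 years at r = -0.08.
N(15.8) = 32912·e^(-0.08×3.9) = 32912·e^-0.312 = 24091.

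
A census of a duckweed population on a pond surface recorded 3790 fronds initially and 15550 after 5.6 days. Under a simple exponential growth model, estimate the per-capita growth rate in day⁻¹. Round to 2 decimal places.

From N(t) = N₀·e^(rt): e^(r·5.6) = 15550/3790 = 4.1029.
r·5.6 = ln(4.1029) = 1.4117, so r = 1.4117/5.6 = 0.25209.

0.25 per day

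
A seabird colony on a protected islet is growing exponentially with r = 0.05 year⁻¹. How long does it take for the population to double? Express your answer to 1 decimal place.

Doubling time t_d = ln(2)/r = 0.6931/0.05 = 13.863.

13.9 years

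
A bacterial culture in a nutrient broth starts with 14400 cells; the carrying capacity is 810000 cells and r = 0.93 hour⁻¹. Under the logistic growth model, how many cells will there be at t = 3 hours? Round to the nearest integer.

A = (K − N₀)/N₀ = (810000 − 14400)/14400 = 55.25.
N(t) = K/(1 + A·e^(−rt)) = 810000/(1 + 55.25×e^(−0.93×3)).
e^(−2.79) = 0.061421; denominator = 1 + 55.25×0.061421 = 4.3935.
N = 810000/4.3935 = 184362.

184362 cells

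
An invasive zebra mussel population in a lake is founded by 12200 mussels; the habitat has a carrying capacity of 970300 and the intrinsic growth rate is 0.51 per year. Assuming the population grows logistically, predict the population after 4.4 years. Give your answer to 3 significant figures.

A = (K − N₀)/N₀ = (970300 − 12200)/12200 = 78.533.
N(t) = K/(1 + A·e^(−rt)) = 970300/(1 + 78.533×e^(−0.51×4.4)).
e^(−2.244) = 0.10603; denominator = 1 + 78.533×0.10603 = 9.3271.
N = 970300/9.3271 = 104030.

104000 mussels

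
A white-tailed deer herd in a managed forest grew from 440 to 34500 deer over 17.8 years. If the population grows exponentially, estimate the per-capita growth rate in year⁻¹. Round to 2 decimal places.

From N(t) = N₀·e^(rt): e^(r·17.8) = 34500/440 = 78.409.
r·17.8 = ln(78.409) = 4.3619, so r = 4.3619/17.8 = 0.24505.

0.25 per year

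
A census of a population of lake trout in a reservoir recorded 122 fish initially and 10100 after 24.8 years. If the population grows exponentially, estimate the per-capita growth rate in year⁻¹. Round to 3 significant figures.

From N(t) = N₀·e^(rt): e^(r·24.8) = 10100/122 = 82.787.
r·24.8 = ln(82.787) = 4.4163, so r = 4.4163/24.8 = 0.17808.

0.178 per year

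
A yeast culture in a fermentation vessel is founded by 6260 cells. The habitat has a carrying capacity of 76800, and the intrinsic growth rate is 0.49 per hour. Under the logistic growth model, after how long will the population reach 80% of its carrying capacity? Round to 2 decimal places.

7.77 hours

A = (K − N₀)/N₀ = (76800 − 6260)/6260 = 11.268.
Solve 76800/(1 + 11.268·e^(−0.49t)) = 61440: 1 + 11.268·e^(−0.49t) = 1.25, so e^(−0.49t) = 0.022186.
−0.49·t = ln(0.022186) = -3.8083, so t = 3.8083/0.49 = 7.772.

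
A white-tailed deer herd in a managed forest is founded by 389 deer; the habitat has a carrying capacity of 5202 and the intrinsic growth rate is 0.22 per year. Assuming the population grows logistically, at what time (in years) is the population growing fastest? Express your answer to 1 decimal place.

Logistic growth is fastest at N = K/2 = 2601.
A = (K − N₀)/N₀ = 12.373. Set K/(1 + A·e^(−rt)) = K/2 → A·e^(−rt) = 1.
e^(−0.22t) = 1/12.373 = 0.0808228, so t = ln(12.373)/0.22 = 2.5155/0.22 = 11.434.

11.4 years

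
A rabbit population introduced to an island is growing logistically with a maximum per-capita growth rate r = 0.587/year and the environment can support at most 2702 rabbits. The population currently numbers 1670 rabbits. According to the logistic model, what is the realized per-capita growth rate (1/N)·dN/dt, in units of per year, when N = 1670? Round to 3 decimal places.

0.224 per year

(1/N)·dN/dt = r(1 − N/K) = 0.587 × (1 − 1670/2702).
= 0.587 × 0.38194 = 0.2242.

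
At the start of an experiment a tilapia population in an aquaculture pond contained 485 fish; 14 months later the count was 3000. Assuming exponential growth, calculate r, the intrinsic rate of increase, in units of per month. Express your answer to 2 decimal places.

0.13 per month

From N(t) = N₀·e^(rt): e^(r·14) = 3000/485 = 6.1856.
r·14 = ln(6.1856) = 1.8222, so r = 1.8222/14 = 0.13016.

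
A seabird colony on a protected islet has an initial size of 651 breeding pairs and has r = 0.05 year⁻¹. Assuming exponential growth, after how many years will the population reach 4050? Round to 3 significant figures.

Set N₀·e^(rt) = 4050: e^(0.05·t) = 4050/651 = 6.2212.
0.05·t = ln(6.2212) = 1.828, so t = 1.828/0.05 = 36.559.

36.6 years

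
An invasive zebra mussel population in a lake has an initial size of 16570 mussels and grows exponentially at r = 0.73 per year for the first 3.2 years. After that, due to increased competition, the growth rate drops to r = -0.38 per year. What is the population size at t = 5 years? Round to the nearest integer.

Phase 1: N(3.2) = 16570·e^(0.73×3.2) = 16570·e^2.336 = 171330.
Phase 2 runs for 5 − 3.2 = 1.8 years at r = -0.38.
N(5) = 171330·e^(-0.38×1.8) = 171330·e^-0.684 = 86452.4.

86452 mussels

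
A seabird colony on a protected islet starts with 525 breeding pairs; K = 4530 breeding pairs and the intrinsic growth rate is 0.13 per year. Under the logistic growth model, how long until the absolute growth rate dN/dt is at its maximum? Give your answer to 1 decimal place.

Logistic growth is fastest at N = K/2 = 2265.
A = (K − N₀)/N₀ = 7.6286. Set K/(1 + A·e^(−rt)) = K/2 → A·e^(−rt) = 1.
e^(−0.13t) = 1/7.6286 = 0.131086, so t = ln(7.6286)/0.13 = 2.0319/0.13 = 15.63.

15.6 years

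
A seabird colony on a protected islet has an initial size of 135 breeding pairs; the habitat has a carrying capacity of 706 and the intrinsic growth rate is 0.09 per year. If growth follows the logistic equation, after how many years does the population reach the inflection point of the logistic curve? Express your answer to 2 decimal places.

Logistic growth is fastest at N = K/2 = 353.
A = (K − N₀)/N₀ = 4.2296. Set K/(1 + A·e^(−rt)) = K/2 → A·e^(−rt) = 1.
e^(−0.09t) = 1/4.2296 = 0.236427, so t = ln(4.2296)/0.09 = 1.4421/0.09 = 16.023.

16.02 years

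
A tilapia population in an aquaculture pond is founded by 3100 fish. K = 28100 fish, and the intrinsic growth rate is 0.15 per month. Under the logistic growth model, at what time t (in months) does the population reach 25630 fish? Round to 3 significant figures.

29.5 months

A = (K − N₀)/N₀ = (28100 − 3100)/3100 = 8.0645.
Solve 28100/(1 + 8.0645·e^(−0.15t)) = 25630: 1 + 8.0645·e^(−0.15t) = 1.0964, so e^(−0.15t) = 0.0119501.
−0.15·t = ln(0.0119501) = -4.427, so t = 4.427/0.15 = 29.513.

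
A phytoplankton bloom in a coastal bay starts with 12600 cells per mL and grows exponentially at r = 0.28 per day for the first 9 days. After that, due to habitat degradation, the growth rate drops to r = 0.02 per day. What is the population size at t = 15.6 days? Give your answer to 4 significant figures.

Phase 1: N(9) = 12600·e^(0.28×9) = 12600·e^2.52 = 156600.
Phase 2 runs for 15.6 − 9 = 6.6 days at r = 0.02.
N(15.6) = 156600·e^(0.02×6.6) = 156600·e^0.132 = 178698.

178700 cells per mL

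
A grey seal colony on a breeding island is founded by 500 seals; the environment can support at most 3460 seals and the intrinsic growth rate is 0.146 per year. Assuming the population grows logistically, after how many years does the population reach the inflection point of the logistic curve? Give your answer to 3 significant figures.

12.2 years

Logistic growth is fastest at N = K/2 = 1730.
A = (K − N₀)/N₀ = 5.92. Set K/(1 + A·e^(−rt)) = K/2 → A·e^(−rt) = 1.
e^(−0.146t) = 1/5.92 = 0.168919, so t = ln(5.92)/0.146 = 1.7783/0.146 = 12.18.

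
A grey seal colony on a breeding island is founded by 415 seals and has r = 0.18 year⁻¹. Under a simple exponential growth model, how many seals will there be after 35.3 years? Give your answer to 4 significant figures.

238500 seals

N(t) = N₀·e^(rt) = 415 × e^(0.18×35.3) = 415 × e^6.354.
e^6.354 ≈ 574.79, so N ≈ 415 × 574.79 = 238537.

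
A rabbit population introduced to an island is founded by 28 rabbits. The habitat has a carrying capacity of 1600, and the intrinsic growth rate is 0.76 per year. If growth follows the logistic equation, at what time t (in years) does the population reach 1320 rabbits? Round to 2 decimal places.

7.34 years

A = (K − N₀)/N₀ = (1600 − 28)/28 = 56.143.
Solve 1600/(1 + 56.143·e^(−0.76t)) = 1320: 1 + 56.143·e^(−0.76t) = 1.2121, so e^(−0.76t) = 0.00377824.
−0.76·t = ln(0.00377824) = -5.5785, so t = 5.5785/0.76 = 7.3401.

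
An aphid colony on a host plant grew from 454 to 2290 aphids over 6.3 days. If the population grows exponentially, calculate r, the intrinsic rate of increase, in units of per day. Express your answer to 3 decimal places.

From N(t) = N₀·e^(rt): e^(r·6.3) = 2290/454 = 5.0441.
r·6.3 = ln(5.0441) = 1.6182, so r = 1.6182/6.3 = 0.25686.

0.257 per day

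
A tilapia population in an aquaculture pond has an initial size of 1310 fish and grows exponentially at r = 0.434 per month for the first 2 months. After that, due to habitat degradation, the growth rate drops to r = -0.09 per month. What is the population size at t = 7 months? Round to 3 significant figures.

1990 fish

Phase 1: N(2) = 1310·e^(0.434×2) = 1310·e^0.868 = 3120.61.
Phase 2 runs for 7 − 2 = 5 months at r = -0.09.
N(7) = 3120.61·e^(-0.09×5) = 3120.61·e^-0.45 = 1989.79.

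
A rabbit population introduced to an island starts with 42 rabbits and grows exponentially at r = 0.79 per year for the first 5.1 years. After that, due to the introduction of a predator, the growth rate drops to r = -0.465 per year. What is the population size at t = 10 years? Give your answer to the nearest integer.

Phase 1: N(5.1) = 42·e^(0.79×5.1) = 42·e^4.029 = 2360.6.
Phase 2 runs for 10 − 5.1 = 4.9 years at r = -0.465.
N(10) = 2360.6·e^(-0.465×4.9) = 2360.6·e^-2.279 = 241.814.

242 rabbits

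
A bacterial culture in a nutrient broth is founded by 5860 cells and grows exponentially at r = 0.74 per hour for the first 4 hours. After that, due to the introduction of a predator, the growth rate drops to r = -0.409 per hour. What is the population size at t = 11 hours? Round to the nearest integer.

Phase 1: N(4) = 5860·e^(0.74×4) = 5860·e^2.96 = 113086.
Phase 2 runs for 11 − 4 = 7 hours at r = -0.409.
N(11) = 113086·e^(-0.409×7) = 113086·e^-2.863 = 6456.9.

6457 cells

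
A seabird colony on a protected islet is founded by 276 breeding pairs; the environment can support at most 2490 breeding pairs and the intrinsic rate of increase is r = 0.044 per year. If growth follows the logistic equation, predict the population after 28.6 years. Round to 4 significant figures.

A = (K − N₀)/N₀ = (2490 − 276)/276 = 8.0217.
N(t) = K/(1 + A·e^(−rt)) = 2490/(1 + 8.0217×e^(−0.044×28.6)).
e^(−1.258) = 0.28411; denominator = 1 + 8.0217×0.28411 = 3.279.
N = 2490/3.279 = 759.368.

759.4 breeding pairs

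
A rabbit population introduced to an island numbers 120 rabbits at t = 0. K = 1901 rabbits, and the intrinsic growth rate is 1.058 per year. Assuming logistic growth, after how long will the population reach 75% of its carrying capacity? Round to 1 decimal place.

3.6 years

A = (K − N₀)/N₀ = (1901 − 120)/120 = 14.842.
Solve 1901/(1 + 14.842·e^(−1.058t)) = 1425.75: 1 + 14.842·e^(−1.058t) = 1.3333, so e^(−1.058t) = 0.0224593.
−1.058·t = ln(0.0224593) = -3.7961, so t = 3.7961/1.058 = 3.5879.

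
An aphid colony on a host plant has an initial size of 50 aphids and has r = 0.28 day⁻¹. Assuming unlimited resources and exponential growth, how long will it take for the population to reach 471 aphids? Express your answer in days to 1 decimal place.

8.0 days

Set N₀·e^(rt) = 471: e^(0.28·t) = 471/50 = 9.42.
0.28·t = ln(9.42) = 2.2428, so t = 2.2428/0.28 = 8.0101.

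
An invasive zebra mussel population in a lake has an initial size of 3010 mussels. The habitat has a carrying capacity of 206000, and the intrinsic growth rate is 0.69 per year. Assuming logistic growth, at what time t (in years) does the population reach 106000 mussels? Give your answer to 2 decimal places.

6.19 years

A = (K − N₀)/N₀ = (206000 − 3010)/3010 = 67.439.
Solve 206000/(1 + 67.439·e^(−0.69t)) = 106000: 1 + 67.439·e^(−0.69t) = 1.9434, so e^(−0.69t) = 0.013989.
−0.69·t = ln(0.013989) = -4.2695, so t = 4.2695/0.69 = 6.1877.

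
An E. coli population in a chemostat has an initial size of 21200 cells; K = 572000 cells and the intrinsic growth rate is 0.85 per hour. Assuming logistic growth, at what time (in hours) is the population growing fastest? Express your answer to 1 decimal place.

3.8 hours

Logistic growth is fastest at N = K/2 = 286000.
A = (K − N₀)/N₀ = 25.981. Set K/(1 + A·e^(−rt)) = K/2 → A·e^(−rt) = 1.
e^(−0.85t) = 1/25.981 = 0.0384895, so t = ln(25.981)/0.85 = 3.2574/0.85 = 3.8322.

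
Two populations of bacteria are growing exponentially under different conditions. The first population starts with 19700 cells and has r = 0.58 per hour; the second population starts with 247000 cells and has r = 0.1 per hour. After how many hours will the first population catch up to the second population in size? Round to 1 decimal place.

5.3 hours

Set 19700·e^(0.58t) = 247000·e^(0.1t).
e^((0.58 − 0.1)t) = 247000/19700 → e^(0.48·t) = 12.538.
0.48·t = ln(12.538) = 2.5288, so t = 2.5288/0.48 = 5.2683.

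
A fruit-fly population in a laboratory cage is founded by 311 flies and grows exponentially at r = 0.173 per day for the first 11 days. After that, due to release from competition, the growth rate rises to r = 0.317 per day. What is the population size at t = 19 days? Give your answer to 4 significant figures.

26340 flies

Phase 1: N(11) = 311·e^(0.173×11) = 311·e^1.903 = 2085.56.
Phase 2 runs for 19 − 11 = 8 days at r = 0.317.
N(19) = 2085.56·e^(0.317×8) = 2085.56·e^2.536 = 26338.7.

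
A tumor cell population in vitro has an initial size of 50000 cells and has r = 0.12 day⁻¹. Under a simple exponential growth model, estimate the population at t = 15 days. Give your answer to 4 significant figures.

302500 cells

N(t) = N₀·e^(rt) = 50000 × e^(0.12×15) = 50000 × e^1.8.
e^1.8 ≈ 6.0496, so N ≈ 50000 × 6.0496 = 302482.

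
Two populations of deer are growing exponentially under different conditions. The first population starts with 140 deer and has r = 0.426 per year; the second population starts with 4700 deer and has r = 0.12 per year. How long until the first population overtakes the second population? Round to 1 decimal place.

Set 140·e^(0.426t) = 4700·e^(0.12t).
e^((0.426 − 0.12)t) = 4700/140 → e^(0.306·t) = 33.571.
0.306·t = ln(33.571) = 3.5137, so t = 3.5137/0.306 = 11.483.

11.5 years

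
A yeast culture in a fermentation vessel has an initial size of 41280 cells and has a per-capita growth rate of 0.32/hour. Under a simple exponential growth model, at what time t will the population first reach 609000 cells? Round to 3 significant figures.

Set N₀·e^(rt) = 609000: e^(0.32·t) = 609000/41280 = 14.753.
0.32·t = ln(14.753) = 2.6914, so t = 2.6914/0.32 = 8.4108.

8.41 hours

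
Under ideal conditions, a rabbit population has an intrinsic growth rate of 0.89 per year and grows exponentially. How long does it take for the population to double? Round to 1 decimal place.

Doubling time t_d = ln(2)/r = 0.6931/0.89 = 0.77882.

0.8 years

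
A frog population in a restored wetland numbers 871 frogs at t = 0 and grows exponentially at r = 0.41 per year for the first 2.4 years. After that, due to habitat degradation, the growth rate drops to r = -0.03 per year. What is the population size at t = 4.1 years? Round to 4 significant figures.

2214 frogs

Phase 1: N(2.4) = 871·e^(0.41×2.4) = 871·e^0.984 = 2330.04.
Phase 2 runs for 4.1 − 2.4 = 1.7 years at r = -0.03.
N(4.1) = 2330.04·e^(-0.03×1.7) = 2330.04·e^-0.051 = 2214.19.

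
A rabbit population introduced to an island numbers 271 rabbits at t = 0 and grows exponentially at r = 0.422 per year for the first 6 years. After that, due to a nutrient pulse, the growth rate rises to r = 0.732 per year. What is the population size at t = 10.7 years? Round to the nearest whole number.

Phase 1: N(6) = 271·e^(0.422×6) = 271·e^2.532 = 3408.81.
Phase 2 runs for 10.7 − 6 = 4.7 years at r = 0.732.
N(10.7) = 3408.81·e^(0.732×4.7) = 3408.81·e^3.44 = 106353.

106353 rabbits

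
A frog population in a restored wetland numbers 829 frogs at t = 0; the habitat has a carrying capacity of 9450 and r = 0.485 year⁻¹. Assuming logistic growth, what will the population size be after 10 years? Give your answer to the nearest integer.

A = (K − N₀)/N₀ = (9450 − 829)/829 = 10.399.
N(t) = K/(1 + A·e^(−rt)) = 9450/(1 + 10.399×e^(−0.485×10)).
e^(−4.85) = 0.0078284; denominator = 1 + 10.399×0.0078284 = 1.0814.
N = 9450/1.0814 = 8738.6.

8739 frogs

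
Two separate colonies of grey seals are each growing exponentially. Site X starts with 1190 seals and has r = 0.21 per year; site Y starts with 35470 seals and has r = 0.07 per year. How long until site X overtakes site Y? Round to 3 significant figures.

24.2 years

Set 1190·e^(0.21t) = 35470·e^(0.07t).
e^((0.21 − 0.07)t) = 35470/1190 → e^(0.14·t) = 29.807.
0.14·t = ln(29.807) = 3.3947, so t = 3.3947/0.14 = 24.248.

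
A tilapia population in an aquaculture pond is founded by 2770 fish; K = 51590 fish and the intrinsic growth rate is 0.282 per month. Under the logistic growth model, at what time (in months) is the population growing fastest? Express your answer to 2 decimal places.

10.17 months

Logistic growth is fastest at N = K/2 = 25795.
A = (K − N₀)/N₀ = 17.625. Set K/(1 + A·e^(−rt)) = K/2 → A·e^(−rt) = 1.
e^(−0.282t) = 1/17.625 = 0.056739, so t = ln(17.625)/0.282 = 2.8693/0.282 = 10.175.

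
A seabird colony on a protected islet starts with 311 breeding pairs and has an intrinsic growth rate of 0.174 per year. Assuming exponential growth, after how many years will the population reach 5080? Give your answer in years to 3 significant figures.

Set N₀·e^(rt) = 5080: e^(0.174·t) = 5080/311 = 16.334.
0.174·t = ln(16.334) = 2.7933, so t = 2.7933/0.174 = 16.053.

16.1 years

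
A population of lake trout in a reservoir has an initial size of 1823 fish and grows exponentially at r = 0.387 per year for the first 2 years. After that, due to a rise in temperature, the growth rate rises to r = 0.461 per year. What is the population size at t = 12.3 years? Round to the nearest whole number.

456133 fish

Phase 1: N(2) = 1823·e^(0.387×2) = 1823·e^0.774 = 3953.03.
Phase 2 runs for 12.3 − 2 = 10.3 years at r = 0.461.
N(12.3) = 3953.03·e^(0.461×10.3) = 3953.03·e^4.748 = 456133.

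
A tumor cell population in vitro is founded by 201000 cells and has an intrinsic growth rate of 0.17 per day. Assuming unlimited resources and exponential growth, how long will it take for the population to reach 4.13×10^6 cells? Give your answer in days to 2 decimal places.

17.78 days

Set N₀·e^(rt) = 4.13×10^6: e^(0.17·t) = 4.13×10^6/201000 = 20.547.
0.17·t = ln(20.547) = 3.0227, so t = 3.0227/0.17 = 17.781.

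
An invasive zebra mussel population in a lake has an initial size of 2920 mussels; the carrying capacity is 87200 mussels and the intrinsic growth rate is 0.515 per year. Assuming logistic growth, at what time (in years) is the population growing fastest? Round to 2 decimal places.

Logistic growth is fastest at N = K/2 = 43600.
A = (K − N₀)/N₀ = 28.863. Set K/(1 + A·e^(−rt)) = K/2 → A·e^(−rt) = 1.
e^(−0.515t) = 1/28.863 = 0.0346464, so t = ln(28.863)/0.515 = 3.3626/0.515 = 6.5292.

6.53 years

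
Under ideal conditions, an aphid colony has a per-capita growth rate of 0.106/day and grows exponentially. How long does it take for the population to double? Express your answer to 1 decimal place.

Doubling time t_d = ln(2)/r = 0.6931/0.106 = 6.5391.

6.5 days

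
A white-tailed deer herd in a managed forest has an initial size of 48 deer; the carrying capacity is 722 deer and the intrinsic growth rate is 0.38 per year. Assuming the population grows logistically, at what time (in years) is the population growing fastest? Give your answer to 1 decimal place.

Logistic growth is fastest at N = K/2 = 361.
A = (K − N₀)/N₀ = 14.042. Set K/(1 + A·e^(−rt)) = K/2 → A·e^(−rt) = 1.
e^(−0.38t) = 1/14.042 = 0.0712166, so t = ln(14.042)/0.38 = 2.642/0.38 = 6.9527.

7.0 years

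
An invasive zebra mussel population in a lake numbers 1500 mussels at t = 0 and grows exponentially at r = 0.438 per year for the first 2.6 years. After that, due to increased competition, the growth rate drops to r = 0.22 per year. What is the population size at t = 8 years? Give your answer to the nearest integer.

Phase 1: N(2.6) = 1500·e^(0.438×2.6) = 1500·e^1.139 = 4684.53.
Phase 2 runs for 8 − 2.6 = 5.4 years at r = 0.22.
N(8) = 4684.53·e^(0.22×5.4) = 4684.53·e^1.188 = 15367.7.

15368 mussels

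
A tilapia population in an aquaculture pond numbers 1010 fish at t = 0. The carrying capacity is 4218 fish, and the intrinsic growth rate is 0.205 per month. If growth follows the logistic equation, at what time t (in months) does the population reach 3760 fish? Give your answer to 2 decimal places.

A = (K − N₀)/N₀ = (4218 − 1010)/1010 = 3.1762.
Solve 4218/(1 + 3.1762·e^(−0.205t)) = 3760: 1 + 3.1762·e^(−0.205t) = 1.1218, so e^(−0.205t) = 0.0383499.
−0.205·t = ln(0.0383499) = -3.261, so t = 3.261/0.205 = 15.907.

15.91 months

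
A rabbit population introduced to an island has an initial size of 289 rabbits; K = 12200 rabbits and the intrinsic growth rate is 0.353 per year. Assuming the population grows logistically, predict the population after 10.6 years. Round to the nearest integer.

6170 rabbits

A = (K − N₀)/N₀ = (12200 − 289)/289 = 41.215.
N(t) = K/(1 + A·e^(−rt)) = 12200/(1 + 41.215×e^(−0.353×10.6)).
e^(−3.742) = 0.023711; denominator = 1 + 41.215×0.023711 = 1.9773.
N = 12200/1.9773 = 6170.17.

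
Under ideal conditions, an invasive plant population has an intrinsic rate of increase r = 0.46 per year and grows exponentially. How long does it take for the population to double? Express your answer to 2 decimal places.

1.51 years

Doubling time t_d = ln(2)/r = 0.6931/0.46 = 1.5068.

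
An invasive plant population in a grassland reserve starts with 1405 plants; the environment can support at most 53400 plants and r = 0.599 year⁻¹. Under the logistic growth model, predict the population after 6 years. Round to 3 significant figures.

A = (K − N₀)/N₀ = (53400 − 1405)/1405 = 37.007.
N(t) = K/(1 + A·e^(−rt)) = 53400/(1 + 37.007×e^(−0.599×6)).
e^(−3.594) = 0.027488; denominator = 1 + 37.007×0.027488 = 2.0173.
N = 53400/2.0173 = 26471.6.

26500 plants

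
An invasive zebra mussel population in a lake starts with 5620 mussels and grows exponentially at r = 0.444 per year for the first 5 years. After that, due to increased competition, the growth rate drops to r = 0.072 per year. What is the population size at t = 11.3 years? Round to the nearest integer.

Phase 1: N(5) = 5620·e^(0.444×5) = 5620·e^2.22 = 51745.2.
Phase 2 runs for 11.3 − 5 = 6.3 years at r = 0.072.
N(11.3) = 51745.2·e^(0.072×6.3) = 51745.2·e^0.4536 = 81445.3.

81445 mussels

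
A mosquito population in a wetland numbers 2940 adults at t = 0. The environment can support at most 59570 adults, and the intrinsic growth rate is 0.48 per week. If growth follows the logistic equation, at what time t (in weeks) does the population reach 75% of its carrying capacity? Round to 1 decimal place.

8.5 weeks

A = (K − N₀)/N₀ = (59570 − 2940)/2940 = 19.262.
Solve 59570/(1 + 19.262·e^(−0.48t)) = 44677.5: 1 + 19.262·e^(−0.48t) = 1.3333, so e^(−0.48t) = 0.0173053.
−0.48·t = ln(0.0173053) = -4.0567, so t = 4.0567/0.48 = 8.4515.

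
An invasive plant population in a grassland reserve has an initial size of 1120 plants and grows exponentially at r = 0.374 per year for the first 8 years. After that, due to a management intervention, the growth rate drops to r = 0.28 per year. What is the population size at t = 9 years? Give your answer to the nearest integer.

29528 plants

Phase 1: N(8) = 1120·e^(0.374×8) = 1120·e^2.992 = 22316.6.
Phase 2 runs for 9 − 8 = 1 years at r = 0.28.
N(9) = 22316.6·e^(0.28×1) = 22316.6·e^0.28 = 29527.7.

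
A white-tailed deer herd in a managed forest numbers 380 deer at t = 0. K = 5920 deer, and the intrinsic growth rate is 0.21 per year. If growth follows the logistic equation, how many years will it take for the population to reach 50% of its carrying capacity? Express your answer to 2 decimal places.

12.76 years

A = (K − N₀)/N₀ = (5920 − 380)/380 = 14.579.
Solve 5920/(1 + 14.579·e^(−0.21t)) = 2960: 1 + 14.579·e^(−0.21t) = 2, so e^(−0.21t) = 0.0685921.
−0.21·t = ln(0.0685921) = -2.6796, so t = 2.6796/0.21 = 12.76.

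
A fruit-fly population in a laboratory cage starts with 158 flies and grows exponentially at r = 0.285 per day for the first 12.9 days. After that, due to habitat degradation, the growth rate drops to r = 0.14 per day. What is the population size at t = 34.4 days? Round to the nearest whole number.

126639 flies

Phase 1: N(12.9) = 158·e^(0.285×12.9) = 158·e^3.676 = 6242.24.
Phase 2 runs for 34.4 − 12.9 = 21.5 days at r = 0.14.
N(34.4) = 6242.24·e^(0.14×21.5) = 6242.24·e^3.01 = 126639.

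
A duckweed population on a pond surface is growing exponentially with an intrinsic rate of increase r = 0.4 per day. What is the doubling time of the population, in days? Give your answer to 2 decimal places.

1.73 days

Doubling time t_d = ln(2)/r = 0.6931/0.4 = 1.7329.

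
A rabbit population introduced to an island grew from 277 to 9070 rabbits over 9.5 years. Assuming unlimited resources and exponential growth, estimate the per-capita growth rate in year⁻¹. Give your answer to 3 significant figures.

From N(t) = N₀·e^(rt): e^(r·9.5) = 9070/277 = 32.744.
r·9.5 = ln(32.744) = 3.4887, so r = 3.4887/9.5 = 0.36723.

0.367 per year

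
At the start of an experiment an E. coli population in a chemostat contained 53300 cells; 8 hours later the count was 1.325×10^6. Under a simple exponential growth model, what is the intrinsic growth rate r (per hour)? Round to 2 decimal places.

From N(t) = N₀·e^(rt): e^(r·8) = 1.325×10^6/53300 = 24.859.
r·8 = ln(24.859) = 3.2132, so r = 3.2132/8 = 0.40165.

0.40 per hour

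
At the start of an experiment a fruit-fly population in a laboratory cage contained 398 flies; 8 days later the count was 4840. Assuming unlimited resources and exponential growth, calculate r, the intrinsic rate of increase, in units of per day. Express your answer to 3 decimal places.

From N(t) = N₀·e^(rt): e^(r·8) = 4840/398 = 12.161.
r·8 = ln(12.161) = 2.4982, so r = 2.4982/8 = 0.31228.

0.312 per day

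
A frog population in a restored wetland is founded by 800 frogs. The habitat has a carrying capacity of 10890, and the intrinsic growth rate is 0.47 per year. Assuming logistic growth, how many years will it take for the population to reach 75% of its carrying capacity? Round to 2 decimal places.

A = (K − N₀)/N₀ = (10890 − 800)/800 = 12.613.
Solve 10890/(1 + 12.613·e^(−0.47t)) = 8167.5: 1 + 12.613·e^(−0.47t) = 1.3333, so e^(−0.47t) = 0.0264288.
−0.47·t = ln(0.0264288) = -3.6333, so t = 3.6333/0.47 = 7.7304.

7.73 years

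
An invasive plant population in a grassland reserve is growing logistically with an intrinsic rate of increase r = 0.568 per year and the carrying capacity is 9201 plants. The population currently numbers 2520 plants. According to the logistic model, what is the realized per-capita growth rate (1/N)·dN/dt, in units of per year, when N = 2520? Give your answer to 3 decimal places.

(1/N)·dN/dt = r(1 − N/K) = 0.568 × (1 − 2520/9201).
= 0.568 × 0.72612 = 0.41243.

0.412 per year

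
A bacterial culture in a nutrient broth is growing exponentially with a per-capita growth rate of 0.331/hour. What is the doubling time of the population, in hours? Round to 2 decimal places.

Doubling time t_d = ln(2)/r = 0.6931/0.331 = 2.0941.

2.09 hours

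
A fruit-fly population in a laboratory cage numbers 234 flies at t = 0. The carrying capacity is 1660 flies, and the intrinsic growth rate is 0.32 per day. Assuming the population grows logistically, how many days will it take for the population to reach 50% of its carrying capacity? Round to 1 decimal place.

A = (K − N₀)/N₀ = (1660 − 234)/234 = 6.094.
Solve 1660/(1 + 6.094·e^(−0.32t)) = 830: 1 + 6.094·e^(−0.32t) = 2, so e^(−0.32t) = 0.164095.
−0.32·t = ln(0.164095) = -1.8073, so t = 1.8073/0.32 = 5.6478.

5.6 days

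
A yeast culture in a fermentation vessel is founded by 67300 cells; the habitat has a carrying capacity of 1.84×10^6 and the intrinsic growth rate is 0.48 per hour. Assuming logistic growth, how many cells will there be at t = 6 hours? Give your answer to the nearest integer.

742353 cells

A = (K − N₀)/N₀ = (1.84×10^6 − 67300)/67300 = 26.34.
N(t) = K/(1 + A·e^(−rt)) = 1.84×10^6/(1 + 26.34×e^(−0.48×6)).
e^(−2.88) = 0.056135; denominator = 1 + 26.34×0.056135 = 2.4786.
N = 1.84×10^6/2.4786 = 742353.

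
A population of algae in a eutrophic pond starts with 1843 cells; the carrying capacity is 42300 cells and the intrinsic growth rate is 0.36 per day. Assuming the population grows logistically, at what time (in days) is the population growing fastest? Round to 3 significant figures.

8.58 days

Logistic growth is fastest at N = K/2 = 21150.
A = (K − N₀)/N₀ = 21.952. Set K/(1 + A·e^(−rt)) = K/2 → A·e^(−rt) = 1.
e^(−0.36t) = 1/21.952 = 0.0455545, so t = ln(21.952)/0.36 = 3.0888/0.36 = 8.5801.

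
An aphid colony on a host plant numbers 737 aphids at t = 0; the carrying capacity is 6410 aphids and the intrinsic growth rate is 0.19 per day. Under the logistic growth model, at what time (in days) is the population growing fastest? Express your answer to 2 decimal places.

10.74 days

Logistic growth is fastest at N = K/2 = 3205.
A = (K − N₀)/N₀ = 7.6974. Set K/(1 + A·e^(−rt)) = K/2 → A·e^(−rt) = 1.
e^(−0.19t) = 1/7.6974 = 0.129914, so t = ln(7.6974)/0.19 = 2.0409/0.19 = 10.742.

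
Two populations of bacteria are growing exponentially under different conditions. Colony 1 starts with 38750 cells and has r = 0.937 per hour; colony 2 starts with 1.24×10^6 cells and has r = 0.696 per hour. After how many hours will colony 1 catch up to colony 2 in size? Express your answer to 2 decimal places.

14.38 hours

Set 38750·e^(0.937t) = 1.24×10^6·e^(0.696t).
e^((0.937 − 0.696)t) = 1.24×10^6/38750 → e^(0.241·t) = 32.
0.241·t = ln(32) = 3.4657, so t = 3.4657/0.241 = 14.381.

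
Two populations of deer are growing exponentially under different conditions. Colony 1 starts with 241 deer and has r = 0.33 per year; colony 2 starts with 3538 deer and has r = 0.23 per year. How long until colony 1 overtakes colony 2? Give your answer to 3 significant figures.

26.9 years

Set 241·e^(0.33t) = 3538·e^(0.23t).
e^((0.33 − 0.23)t) = 3538/241 → e^(0.1·t) = 14.68.
0.1·t = ln(14.68) = 2.6865, so t = 2.6865/0.1 = 26.865.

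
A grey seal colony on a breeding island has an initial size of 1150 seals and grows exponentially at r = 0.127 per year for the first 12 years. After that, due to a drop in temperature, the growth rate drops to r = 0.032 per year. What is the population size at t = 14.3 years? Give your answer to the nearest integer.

5682 seals

Phase 1: N(12) = 1150·e^(0.127×12) = 1150·e^1.524 = 5279.13.
Phase 2 runs for 14.3 − 12 = 2.3 years at r = 0.032.
N(14.3) = 5279.13·e^(0.032×2.3) = 5279.13·e^0.0736 = 5682.33.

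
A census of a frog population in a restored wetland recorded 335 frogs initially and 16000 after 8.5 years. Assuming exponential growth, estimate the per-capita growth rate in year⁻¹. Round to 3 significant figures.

From N(t) = N₀·e^(rt): e^(r·8.5) = 16000/335 = 47.761.
r·8.5 = ln(47.761) = 3.8662, so r = 3.8662/8.5 = 0.45485.

0.455 per year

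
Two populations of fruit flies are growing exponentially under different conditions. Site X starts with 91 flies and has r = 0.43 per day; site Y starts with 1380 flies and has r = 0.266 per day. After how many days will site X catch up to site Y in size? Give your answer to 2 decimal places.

16.58 days

Set 91·e^(0.43t) = 1380·e^(0.266t).
e^((0.43 − 0.266)t) = 1380/91 → e^(0.164·t) = 15.165.
0.164·t = ln(15.165) = 2.719, so t = 2.719/0.164 = 16.579.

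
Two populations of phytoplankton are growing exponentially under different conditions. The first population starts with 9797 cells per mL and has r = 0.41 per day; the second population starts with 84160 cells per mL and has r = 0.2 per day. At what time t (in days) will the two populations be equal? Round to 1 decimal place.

10.2 days

Set 9797·e^(0.41t) = 84160·e^(0.2t).
e^((0.41 − 0.2)t) = 84160/9797 → e^(0.21·t) = 8.5904.
0.21·t = ln(8.5904) = 2.1506, so t = 2.1506/0.21 = 10.241.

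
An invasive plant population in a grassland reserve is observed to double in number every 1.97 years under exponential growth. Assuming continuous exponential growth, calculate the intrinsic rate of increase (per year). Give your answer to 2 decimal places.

r = ln(2)/t_d = 0.6931/1.97 = 0.35185.

0.35 per year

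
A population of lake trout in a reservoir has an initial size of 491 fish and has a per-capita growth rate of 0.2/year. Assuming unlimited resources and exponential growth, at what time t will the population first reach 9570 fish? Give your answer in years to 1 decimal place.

14.8 years

Set N₀·e^(rt) = 9570: e^(0.2·t) = 9570/491 = 19.491.
0.2·t = ln(19.491) = 2.9699, so t = 2.9699/0.2 = 14.85.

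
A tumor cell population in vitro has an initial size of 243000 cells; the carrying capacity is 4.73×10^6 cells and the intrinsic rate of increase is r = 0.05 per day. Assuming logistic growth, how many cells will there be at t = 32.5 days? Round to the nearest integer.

1020281 cells

A = (K − N₀)/N₀ = (4.73×10^6 − 243000)/243000 = 18.465.
N(t) = K/(1 + A·e^(−rt)) = 4.73×10^6/(1 + 18.465×e^(−0.05×32.5)).
e^(−1.625) = 0.19691; denominator = 1 + 18.465×0.19691 = 4.636.
N = 4.73×10^6/4.636 = 1.020281×10^6.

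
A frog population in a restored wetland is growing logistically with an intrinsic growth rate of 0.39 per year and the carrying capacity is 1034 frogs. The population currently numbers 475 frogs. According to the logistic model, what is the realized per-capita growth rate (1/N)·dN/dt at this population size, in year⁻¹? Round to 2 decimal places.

0.21 per year

(1/N)·dN/dt = r(1 − N/K) = 0.39 × (1 − 475/1034).
= 0.39 × 0.54062 = 0.21084.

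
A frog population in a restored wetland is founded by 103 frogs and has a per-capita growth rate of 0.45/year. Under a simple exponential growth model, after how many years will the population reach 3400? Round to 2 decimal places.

7.77 years

Set N₀·e^(rt) = 3400: e^(0.45·t) = 3400/103 = 33.01.
0.45·t = ln(33.01) = 3.4968, so t = 3.4968/0.45 = 7.7707.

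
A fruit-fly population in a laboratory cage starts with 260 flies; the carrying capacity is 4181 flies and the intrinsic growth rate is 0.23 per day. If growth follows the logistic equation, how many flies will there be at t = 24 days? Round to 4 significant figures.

A = (K − N₀)/N₀ = (4181 − 260)/260 = 15.081.
N(t) = K/(1 + A·e^(−rt)) = 4181/(1 + 15.081×e^(−0.23×24)).
e^(−5.52) = 0.0040058; denominator = 1 + 15.081×0.0040058 = 1.0604.
N = 4181/1.0604 = 3942.81.

3943 flies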